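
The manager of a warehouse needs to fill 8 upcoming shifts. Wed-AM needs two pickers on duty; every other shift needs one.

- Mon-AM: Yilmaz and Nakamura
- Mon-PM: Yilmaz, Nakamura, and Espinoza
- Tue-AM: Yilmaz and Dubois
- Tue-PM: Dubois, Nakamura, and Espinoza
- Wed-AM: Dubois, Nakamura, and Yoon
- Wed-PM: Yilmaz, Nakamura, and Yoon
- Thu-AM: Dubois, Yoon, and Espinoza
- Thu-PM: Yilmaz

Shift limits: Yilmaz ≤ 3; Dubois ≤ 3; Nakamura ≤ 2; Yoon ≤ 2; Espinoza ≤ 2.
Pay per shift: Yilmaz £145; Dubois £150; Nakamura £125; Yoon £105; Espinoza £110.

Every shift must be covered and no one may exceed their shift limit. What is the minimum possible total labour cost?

Thu-PM can only be covered by Yilmaz, so that assignment is forced.
Picking the cheapest available picker for each shift independently would cost £1075, but that ignores the shift limits.
An optimal schedule: Mon-AM→Nakamura, Mon-PM→Espinoza, Tue-AM→Yilmaz, Tue-PM→Espinoza, Wed-AM→Yoon+Nakamura, Wed-PM→Yilmaz, Thu-AM→Yoon, Thu-PM→Yilmaz.
Total: 125 + 110 + 145 + 110 + 105 + 125 + 145 + 105 + 145 = £1115.

£1115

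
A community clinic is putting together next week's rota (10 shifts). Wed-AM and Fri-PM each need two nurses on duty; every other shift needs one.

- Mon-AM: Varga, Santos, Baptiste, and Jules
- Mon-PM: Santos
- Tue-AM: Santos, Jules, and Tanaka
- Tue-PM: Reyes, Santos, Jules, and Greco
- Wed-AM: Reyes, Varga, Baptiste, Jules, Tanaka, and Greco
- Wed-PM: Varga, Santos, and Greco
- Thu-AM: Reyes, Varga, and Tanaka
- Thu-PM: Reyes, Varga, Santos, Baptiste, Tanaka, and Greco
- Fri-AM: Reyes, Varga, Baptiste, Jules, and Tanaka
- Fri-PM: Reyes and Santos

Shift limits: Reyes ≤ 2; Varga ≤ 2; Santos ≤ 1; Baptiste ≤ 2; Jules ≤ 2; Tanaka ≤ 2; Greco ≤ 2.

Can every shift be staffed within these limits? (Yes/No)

Total capacity is 13 and 12 slots are needed, so capacity alone doesn't rule it out.
Shifts {Mon-PM, Fri-PM} need 3 worker-slots in total, but the nurses available for any of those shifts (Reyes and Santos) can supply at most 2 among them. So no valid schedule exists.

No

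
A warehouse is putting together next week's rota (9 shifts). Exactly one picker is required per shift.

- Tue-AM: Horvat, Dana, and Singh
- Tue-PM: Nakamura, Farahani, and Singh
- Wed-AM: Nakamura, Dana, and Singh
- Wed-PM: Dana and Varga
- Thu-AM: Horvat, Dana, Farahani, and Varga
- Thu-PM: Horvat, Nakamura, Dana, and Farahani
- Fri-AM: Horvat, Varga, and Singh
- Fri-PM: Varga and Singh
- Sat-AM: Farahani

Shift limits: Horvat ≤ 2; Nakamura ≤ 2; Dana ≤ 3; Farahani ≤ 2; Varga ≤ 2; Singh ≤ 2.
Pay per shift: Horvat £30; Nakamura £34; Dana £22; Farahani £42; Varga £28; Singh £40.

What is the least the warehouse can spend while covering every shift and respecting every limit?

Sat-AM can only be covered by Farahani, so that assignment is forced.
Picking the cheapest available picker for each shift independently would cost £242, but that ignores the shift limits.
An optimal schedule: Tue-AM→Dana, Tue-PM→Nakamura, Wed-AM→Dana, Wed-PM→Dana, Thu-AM→Horvat, Thu-PM→Horvat, Fri-AM→Varga, Fri-PM→Varga, Sat-AM→Farahani.
Total: 22 + 34 + 22 + 22 + 30 + 30 + 28 + 28 + 42 = £258.

£258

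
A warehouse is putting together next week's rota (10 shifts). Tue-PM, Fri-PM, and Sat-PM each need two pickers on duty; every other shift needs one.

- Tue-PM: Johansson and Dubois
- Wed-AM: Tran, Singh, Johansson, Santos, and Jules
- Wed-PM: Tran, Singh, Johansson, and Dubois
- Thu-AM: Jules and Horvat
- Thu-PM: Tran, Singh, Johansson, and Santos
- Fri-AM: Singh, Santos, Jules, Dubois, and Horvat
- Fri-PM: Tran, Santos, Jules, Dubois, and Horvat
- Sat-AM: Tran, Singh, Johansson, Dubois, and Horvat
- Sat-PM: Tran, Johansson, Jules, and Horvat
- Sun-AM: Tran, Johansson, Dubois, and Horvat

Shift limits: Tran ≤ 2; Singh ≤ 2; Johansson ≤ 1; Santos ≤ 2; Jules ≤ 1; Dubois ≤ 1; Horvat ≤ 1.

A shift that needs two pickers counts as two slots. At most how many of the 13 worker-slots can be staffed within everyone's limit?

Total capacity across all pickers is 2+2+1+2+1+1+1 = 10, and 13 slots are needed, so at most 10 can be filled.
An assignment achieving 10: Tue-PM→Johansson+Dubois, Wed-AM→Singh, Wed-PM→Tran, Thu-AM→Jules, Thu-PM→Tran, Fri-AM→Santos, Fri-PM→Santos, Sat-AM→Singh, Sat-PM→Horvat.
Loads: Tran 2/2, Singh 2/2, Johansson 1/1, Santos 2/2, Jules 1/1, Dubois 1/1, Horvat 1/1.

10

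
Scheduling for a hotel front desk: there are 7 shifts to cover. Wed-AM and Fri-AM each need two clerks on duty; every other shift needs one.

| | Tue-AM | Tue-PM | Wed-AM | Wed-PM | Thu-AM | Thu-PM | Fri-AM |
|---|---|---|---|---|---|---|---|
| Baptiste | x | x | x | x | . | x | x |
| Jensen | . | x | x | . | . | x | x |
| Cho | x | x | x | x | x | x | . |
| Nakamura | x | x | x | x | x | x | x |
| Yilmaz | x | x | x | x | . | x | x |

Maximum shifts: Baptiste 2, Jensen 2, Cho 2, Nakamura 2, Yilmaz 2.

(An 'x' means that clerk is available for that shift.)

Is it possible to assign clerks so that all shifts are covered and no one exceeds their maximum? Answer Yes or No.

Yes

One valid schedule: Tue-AM→Baptiste, Tue-PM→Jensen, Wed-AM→Cho+Nakamura, Wed-PM→Baptiste, Thu-AM→Cho, Thu-PM→Jensen, Fri-AM→Nakamura+Yilmaz.
Loads: Baptiste 2/2, Jensen 2/2, Cho 2/2, Nakamura 2/2, Yilmaz 1/2 — all within limits.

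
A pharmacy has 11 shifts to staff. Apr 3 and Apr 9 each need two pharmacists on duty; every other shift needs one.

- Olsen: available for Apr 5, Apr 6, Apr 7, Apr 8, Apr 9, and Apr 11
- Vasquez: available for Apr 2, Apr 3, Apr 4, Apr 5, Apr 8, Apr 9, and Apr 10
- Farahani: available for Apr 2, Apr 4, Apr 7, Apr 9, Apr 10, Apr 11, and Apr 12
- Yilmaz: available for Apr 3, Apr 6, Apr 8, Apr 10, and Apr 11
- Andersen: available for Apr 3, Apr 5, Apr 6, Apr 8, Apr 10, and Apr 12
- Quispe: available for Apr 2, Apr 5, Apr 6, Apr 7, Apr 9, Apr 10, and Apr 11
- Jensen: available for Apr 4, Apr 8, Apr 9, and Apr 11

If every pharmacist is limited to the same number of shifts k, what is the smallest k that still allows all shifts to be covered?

2

With 7 pharmacists and 13 worker-slots to fill, someone must work at least ⌈13/7⌉ = 2 shifts, so k ≥ 2.
k = 2 works: Apr 2→Vasquez, Apr 3→Vasquez+Yilmaz, Apr 4→Farahani, Apr 5→Olsen, Apr 6→Yilmaz, Apr 7→Olsen, Apr 8→Andersen, Apr 9→Quispe+Jensen, Apr 10→Andersen, Apr 11→Quispe, Apr 12→Farahani.
Loads: Olsen 2, Vasquez 2, Farahani 2, Yilmaz 2, Andersen 2, Quispe 2, Jensen 1 — all ≤ 2.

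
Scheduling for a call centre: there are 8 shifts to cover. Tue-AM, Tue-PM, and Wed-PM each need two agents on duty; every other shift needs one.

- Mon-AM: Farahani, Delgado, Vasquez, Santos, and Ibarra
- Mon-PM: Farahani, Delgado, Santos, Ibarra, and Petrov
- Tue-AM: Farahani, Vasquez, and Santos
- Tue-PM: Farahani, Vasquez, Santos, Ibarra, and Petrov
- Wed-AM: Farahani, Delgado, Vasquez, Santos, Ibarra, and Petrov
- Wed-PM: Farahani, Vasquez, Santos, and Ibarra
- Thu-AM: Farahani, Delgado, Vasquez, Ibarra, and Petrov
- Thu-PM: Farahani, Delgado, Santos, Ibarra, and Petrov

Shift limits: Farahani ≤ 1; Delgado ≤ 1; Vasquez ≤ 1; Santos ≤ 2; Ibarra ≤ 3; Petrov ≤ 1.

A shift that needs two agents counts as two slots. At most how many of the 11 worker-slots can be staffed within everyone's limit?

9

Total capacity across all agents is 1+1+1+2+3+1 = 9, and 11 slots are needed, so at most 9 can be filled.
An assignment achieving 9: Mon-AM→Delgado, Mon-PM→Santos, Tue-AM→Farahani+Vasquez, Tue-PM→Ibarra+Petrov, Wed-PM→Santos+Ibarra, Thu-AM→Ibarra.
Loads: Farahani 1/1, Delgado 1/1, Vasquez 1/1, Santos 2/2, Ibarra 3/3, Petrov 1/1.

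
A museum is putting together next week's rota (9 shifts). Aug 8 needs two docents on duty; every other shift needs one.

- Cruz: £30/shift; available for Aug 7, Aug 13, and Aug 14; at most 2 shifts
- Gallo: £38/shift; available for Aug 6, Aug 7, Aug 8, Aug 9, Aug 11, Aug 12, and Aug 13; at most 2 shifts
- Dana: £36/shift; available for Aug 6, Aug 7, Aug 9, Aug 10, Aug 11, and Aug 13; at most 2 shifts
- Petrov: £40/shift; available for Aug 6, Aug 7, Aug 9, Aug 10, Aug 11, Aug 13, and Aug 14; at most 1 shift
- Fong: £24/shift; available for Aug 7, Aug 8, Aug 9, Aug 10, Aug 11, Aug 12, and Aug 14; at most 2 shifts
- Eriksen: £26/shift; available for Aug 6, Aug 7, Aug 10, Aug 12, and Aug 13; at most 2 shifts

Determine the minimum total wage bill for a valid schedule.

Aug 8 can only be covered by Gallo and Fong, so that assignment is forced.
Picking the cheapest available docent for each shift independently would cost £258, but that ignores the shift limits.
An optimal schedule: Aug 6→Eriksen, Aug 7→Gallo, Aug 8→Fong+Gallo, Aug 9→Dana, Aug 10→Eriksen, Aug 11→Dana, Aug 12→Fong, Aug 13→Cruz, Aug 14→Cruz.
Total: 26 + 38 + 24 + 38 + 36 + 26 + 36 + 24 + 30 + 30 = £308.

£308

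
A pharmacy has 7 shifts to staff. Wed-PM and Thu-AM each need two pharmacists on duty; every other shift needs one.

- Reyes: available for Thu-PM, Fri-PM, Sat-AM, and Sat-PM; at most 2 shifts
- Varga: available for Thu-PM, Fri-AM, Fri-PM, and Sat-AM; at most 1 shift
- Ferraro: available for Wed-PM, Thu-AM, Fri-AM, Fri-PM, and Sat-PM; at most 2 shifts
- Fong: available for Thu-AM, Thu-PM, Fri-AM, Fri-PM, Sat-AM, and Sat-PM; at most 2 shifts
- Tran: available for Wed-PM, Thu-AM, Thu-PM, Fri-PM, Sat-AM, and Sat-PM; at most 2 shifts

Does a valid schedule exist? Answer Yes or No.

Yes

Wed-PM can only be covered by Ferraro and Tran, so that assignment is forced.
One valid schedule: Wed-PM→Ferraro+Tran, Thu-AM→Ferraro+Fong, Thu-PM→Reyes, Fri-AM→Varga, Fri-PM→Tran, Sat-AM→Reyes, Sat-PM→Fong.
Loads: Reyes 2/2, Varga 1/1, Ferraro 2/2, Fong 2/2, Tran 2/2 — all within limits.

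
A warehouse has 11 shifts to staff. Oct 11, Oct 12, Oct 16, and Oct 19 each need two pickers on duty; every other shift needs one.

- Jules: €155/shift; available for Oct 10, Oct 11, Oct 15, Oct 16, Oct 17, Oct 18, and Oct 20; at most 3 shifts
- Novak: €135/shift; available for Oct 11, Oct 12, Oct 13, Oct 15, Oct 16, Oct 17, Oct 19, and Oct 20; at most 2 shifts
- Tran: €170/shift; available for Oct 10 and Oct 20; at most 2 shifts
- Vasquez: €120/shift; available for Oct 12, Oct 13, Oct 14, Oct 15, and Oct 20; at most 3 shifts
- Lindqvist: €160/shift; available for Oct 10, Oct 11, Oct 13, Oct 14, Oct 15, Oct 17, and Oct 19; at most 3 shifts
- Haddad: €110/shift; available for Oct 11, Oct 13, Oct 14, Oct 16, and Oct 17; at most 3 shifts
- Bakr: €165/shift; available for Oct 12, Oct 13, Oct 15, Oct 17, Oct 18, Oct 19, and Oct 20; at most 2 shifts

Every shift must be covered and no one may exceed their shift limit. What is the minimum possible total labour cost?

€2070

Picking the cheapest available picker for each shift independently would cost €1920, but that ignores the shift limits.
An optimal schedule: Oct 10→Jules, Oct 11→Jules+Lindqvist, Oct 12→Vasquez+Novak, Oct 13→Haddad, Oct 14→Haddad, Oct 15→Vasquez, Oct 16→Haddad+Novak, Oct 17→Lindqvist, Oct 18→Jules, Oct 19→Lindqvist+Bakr, Oct 20→Vasquez.
Total: 155 + 155 + 160 + 120 + 135 + 110 + 110 + 120 + 110 + 135 + 160 + 155 + 160 + 165 + 120 = €2070.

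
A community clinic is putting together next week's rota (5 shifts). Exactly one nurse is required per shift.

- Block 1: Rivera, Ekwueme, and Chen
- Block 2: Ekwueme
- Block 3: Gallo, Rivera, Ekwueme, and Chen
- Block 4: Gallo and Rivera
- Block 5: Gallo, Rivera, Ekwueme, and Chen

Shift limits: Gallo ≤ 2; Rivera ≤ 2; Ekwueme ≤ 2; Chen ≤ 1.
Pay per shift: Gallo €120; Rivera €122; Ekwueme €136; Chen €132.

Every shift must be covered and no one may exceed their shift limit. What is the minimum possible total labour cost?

Block 2 can only be covered by Ekwueme, so that assignment is forced.
Picking the cheapest available nurse for each shift independently would cost €618, but that ignores the shift limits.
An optimal schedule: Block 1→Rivera, Block 2→Ekwueme, Block 3→Gallo, Block 4→Gallo, Block 5→Rivera.
Total: 122 + 136 + 120 + 120 + 122 = €620.

€620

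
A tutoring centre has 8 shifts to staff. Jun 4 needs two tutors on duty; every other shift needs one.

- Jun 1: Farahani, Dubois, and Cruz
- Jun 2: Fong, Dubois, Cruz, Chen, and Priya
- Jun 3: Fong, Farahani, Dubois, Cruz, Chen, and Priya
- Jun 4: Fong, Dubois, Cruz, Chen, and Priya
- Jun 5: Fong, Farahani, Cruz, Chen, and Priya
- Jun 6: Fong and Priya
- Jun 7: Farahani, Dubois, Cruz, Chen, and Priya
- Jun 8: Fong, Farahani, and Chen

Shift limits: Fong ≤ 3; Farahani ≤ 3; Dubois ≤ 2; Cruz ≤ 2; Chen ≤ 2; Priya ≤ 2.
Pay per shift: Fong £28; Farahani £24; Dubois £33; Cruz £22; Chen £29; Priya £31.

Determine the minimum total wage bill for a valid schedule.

Picking the cheapest available tutor for each shift independently would cost £212, but that ignores the shift limits.
An optimal schedule: Jun 1→Cruz, Jun 2→Cruz, Jun 3→Fong, Jun 4→Fong+Chen, Jun 5→Farahani, Jun 6→Fong, Jun 7→Farahani, Jun 8→Farahani.
Total: 22 + 22 + 28 + 28 + 29 + 24 + 28 + 24 + 24 = £229.

£229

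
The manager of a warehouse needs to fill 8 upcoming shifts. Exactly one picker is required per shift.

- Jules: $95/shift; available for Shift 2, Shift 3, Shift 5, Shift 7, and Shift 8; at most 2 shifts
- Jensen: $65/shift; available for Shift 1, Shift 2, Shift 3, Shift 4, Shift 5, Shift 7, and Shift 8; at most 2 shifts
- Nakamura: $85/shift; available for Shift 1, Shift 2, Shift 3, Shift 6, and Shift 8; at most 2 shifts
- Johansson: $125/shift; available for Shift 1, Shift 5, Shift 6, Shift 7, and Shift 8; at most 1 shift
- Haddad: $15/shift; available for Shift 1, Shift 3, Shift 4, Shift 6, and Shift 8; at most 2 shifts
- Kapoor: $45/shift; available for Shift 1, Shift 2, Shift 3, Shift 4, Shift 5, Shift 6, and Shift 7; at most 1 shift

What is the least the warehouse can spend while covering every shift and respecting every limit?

$470

Picking the cheapest available picker for each shift independently would cost $210, but that ignores the shift limits.
An optimal schedule: Shift 1→Nakamura, Shift 2→Kapoor, Shift 3→Nakamura, Shift 4→Haddad, Shift 5→Jensen, Shift 6→Haddad, Shift 7→Jensen, Shift 8→Jules.
Total: 85 + 45 + 85 + 15 + 65 + 15 + 65 + 95 = $470.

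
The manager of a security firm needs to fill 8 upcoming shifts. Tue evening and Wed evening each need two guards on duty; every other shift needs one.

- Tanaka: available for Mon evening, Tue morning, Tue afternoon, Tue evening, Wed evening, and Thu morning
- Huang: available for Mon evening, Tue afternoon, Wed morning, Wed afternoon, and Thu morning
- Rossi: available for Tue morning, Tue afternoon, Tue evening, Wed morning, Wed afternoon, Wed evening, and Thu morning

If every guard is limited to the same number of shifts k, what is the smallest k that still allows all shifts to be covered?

With 3 guards and 10 worker-slots to fill, someone must work at least ⌈10/3⌉ = 4 shifts, so k ≥ 4.
k = 4 works: Mon evening→Tanaka, Tue morning→Tanaka, Tue afternoon→Huang, Tue evening→Tanaka+Rossi, Wed morning→Huang, Wed afternoon→Huang, Wed evening→Tanaka+Rossi, Thu morning→Huang.
Loads: Tanaka 4, Huang 4, Rossi 2 — all ≤ 4.

4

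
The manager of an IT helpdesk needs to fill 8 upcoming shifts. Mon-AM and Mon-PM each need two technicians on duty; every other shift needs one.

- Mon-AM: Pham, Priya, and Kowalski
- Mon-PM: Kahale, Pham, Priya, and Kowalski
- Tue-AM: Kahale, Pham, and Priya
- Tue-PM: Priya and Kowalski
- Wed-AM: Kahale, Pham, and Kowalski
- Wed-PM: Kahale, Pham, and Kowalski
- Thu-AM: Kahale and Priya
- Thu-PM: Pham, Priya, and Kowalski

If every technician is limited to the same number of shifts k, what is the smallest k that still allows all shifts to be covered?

With 4 technicians and 10 worker-slots to fill, someone must work at least ⌈10/4⌉ = 3 shifts, so k ≥ 3.
k = 3 works: Mon-AM→Pham+Priya, Mon-PM→Priya+Kowalski, Tue-AM→Kahale, Tue-PM→Priya, Wed-AM→Kahale, Wed-PM→Pham, Thu-AM→Kahale, Thu-PM→Pham.
Loads: Kahale 3, Pham 3, Priya 3, Kowalski 1 — all ≤ 3.

3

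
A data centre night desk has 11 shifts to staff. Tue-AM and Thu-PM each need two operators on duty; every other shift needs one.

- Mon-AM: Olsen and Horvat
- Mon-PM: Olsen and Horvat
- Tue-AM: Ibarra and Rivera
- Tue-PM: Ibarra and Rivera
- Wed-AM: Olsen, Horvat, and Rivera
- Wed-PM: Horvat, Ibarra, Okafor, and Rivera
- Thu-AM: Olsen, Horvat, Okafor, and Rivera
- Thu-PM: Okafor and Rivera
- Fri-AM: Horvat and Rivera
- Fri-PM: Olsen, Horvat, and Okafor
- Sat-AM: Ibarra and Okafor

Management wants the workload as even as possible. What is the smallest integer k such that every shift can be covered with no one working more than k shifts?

With 5 operators and 13 worker-slots to fill, someone must work at least ⌈13/5⌉ = 3 shifts, so k ≥ 3.
k = 3 works: Mon-AM→Olsen, Mon-PM→Olsen, Tue-AM→Ibarra+Rivera, Tue-PM→Ibarra, Wed-AM→Olsen, Wed-PM→Horvat, Thu-AM→Okafor, Thu-PM→Okafor+Rivera, Fri-AM→Horvat, Fri-PM→Horvat, Sat-AM→Ibarra.
Loads: Olsen 3, Horvat 3, Ibarra 3, Okafor 2, Rivera 2 — all ≤ 3.

3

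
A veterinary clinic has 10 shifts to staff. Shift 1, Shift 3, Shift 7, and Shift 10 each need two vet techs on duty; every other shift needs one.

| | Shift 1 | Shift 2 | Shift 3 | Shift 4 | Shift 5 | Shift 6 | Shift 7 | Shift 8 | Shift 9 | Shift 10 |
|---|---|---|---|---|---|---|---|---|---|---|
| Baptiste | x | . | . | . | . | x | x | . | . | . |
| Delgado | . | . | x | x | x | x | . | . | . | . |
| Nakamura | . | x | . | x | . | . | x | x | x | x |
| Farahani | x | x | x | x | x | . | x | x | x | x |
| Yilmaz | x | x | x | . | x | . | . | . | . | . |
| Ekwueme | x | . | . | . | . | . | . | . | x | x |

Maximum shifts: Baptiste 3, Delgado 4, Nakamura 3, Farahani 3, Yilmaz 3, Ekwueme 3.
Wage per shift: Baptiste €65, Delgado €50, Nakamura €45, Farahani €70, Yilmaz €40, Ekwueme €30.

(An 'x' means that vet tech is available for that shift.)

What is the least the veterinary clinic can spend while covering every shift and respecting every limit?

€610

Picking the cheapest available vet tech for each shift independently would cost €595, but that ignores the shift limits.
An optimal schedule: Shift 1→Ekwueme+Yilmaz, Shift 2→Yilmaz, Shift 3→Yilmaz+Delgado, Shift 4→Delgado, Shift 5→Delgado, Shift 6→Delgado, Shift 7→Nakamura+Baptiste, Shift 8→Nakamura, Shift 9→Ekwueme, Shift 10→Ekwueme+Nakamura.
Total: 30 + 40 + 40 + 40 + 50 + 50 + 50 + 50 + 45 + 65 + 45 + 30 + 30 + 45 = €610.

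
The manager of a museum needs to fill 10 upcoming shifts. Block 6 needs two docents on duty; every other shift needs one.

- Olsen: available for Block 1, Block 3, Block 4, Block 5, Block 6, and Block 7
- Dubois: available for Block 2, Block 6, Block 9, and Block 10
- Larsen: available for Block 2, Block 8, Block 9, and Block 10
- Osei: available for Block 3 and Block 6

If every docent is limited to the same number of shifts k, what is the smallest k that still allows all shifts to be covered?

With 4 docents and 11 worker-slots to fill, someone must work at least ⌈11/4⌉ = 3 shifts, so k ≥ 3.
k = 3 fails: Shifts {Block 1, Block 4, Block 5, Block 7} need 4 worker-slots in total, but the docents available for any of those shifts (Olsen) can supply at most 3 among them. So no valid schedule exists.
k = 4 works: Block 1→Olsen, Block 2→Dubois, Block 3→Osei, Block 4→Olsen, Block 5→Olsen, Block 6→Dubois+Osei, Block 7→Olsen, Block 8→Larsen, Block 9→Dubois, Block 10→Dubois.
Loads: Olsen 4, Dubois 4, Larsen 1, Osei 2 — all ≤ 4.

4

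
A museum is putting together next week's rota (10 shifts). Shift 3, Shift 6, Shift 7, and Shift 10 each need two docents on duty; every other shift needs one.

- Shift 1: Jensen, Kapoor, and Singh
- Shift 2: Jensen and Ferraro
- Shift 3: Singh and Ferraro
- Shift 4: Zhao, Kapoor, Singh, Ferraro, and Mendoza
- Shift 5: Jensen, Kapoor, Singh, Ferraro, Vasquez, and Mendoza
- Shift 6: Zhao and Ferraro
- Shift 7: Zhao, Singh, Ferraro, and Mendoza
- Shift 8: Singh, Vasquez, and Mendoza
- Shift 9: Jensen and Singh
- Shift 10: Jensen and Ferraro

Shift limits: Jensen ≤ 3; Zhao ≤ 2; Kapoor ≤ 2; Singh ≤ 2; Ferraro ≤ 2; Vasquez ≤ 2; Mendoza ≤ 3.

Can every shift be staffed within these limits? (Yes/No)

No

Total capacity is 16 and 14 slots are needed, so capacity alone doesn't rule it out.
Shifts {Shift 3, Shift 6, Shift 10} need 6 worker-slots in total, but the docents available for any of those shifts (Jensen, Zhao, Singh, and Ferraro) can supply at most 5 among them. So no valid schedule exists.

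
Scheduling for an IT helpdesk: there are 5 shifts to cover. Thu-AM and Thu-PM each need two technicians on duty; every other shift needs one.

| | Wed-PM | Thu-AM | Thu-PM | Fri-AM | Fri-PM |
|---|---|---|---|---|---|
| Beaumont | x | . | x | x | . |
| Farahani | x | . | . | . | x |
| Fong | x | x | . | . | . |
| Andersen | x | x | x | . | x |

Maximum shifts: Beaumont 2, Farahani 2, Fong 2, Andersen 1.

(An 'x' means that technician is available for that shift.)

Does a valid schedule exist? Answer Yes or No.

Total capacity is 7 and 7 slots are needed, so capacity alone doesn't rule it out.
Shifts {Thu-AM, Thu-PM} need 4 worker-slots in total, but the technicians available for any of those shifts (Beaumont, Fong, and Andersen) can supply at most 3 among them. So no valid schedule exists.

No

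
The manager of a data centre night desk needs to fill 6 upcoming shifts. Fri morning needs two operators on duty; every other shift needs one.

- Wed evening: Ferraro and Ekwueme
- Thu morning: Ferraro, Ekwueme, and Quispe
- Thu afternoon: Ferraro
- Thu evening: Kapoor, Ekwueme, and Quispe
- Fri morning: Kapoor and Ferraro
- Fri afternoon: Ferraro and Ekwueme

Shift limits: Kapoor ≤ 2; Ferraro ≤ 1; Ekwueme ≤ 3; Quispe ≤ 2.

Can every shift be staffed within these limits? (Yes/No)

Total capacity is 8 and 7 slots are needed, so capacity alone doesn't rule it out.
Shifts {Thu afternoon, Fri morning} need 3 worker-slots in total, but the operators available for any of those shifts (Kapoor and Ferraro) can supply at most 2 among them. So no valid schedule exists.

No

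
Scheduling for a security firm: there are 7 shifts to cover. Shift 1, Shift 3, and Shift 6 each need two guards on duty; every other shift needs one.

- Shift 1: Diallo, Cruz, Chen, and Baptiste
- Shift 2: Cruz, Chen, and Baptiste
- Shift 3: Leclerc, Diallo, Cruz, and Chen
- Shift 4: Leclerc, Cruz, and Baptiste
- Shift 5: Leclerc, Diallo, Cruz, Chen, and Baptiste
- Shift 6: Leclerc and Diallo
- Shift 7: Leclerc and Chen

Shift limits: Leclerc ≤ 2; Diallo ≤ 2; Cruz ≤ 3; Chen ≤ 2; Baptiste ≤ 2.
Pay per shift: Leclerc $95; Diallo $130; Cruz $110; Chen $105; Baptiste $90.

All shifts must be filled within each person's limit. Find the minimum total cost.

$1040

Shift 6 can only be covered by Leclerc and Diallo, so that assignment is forced.
Picking the cheapest available guard for each shift independently would cost $985, but that ignores the shift limits.
An optimal schedule: Shift 1→Chen+Cruz, Shift 2→Baptiste, Shift 3→Chen+Cruz, Shift 4→Baptiste, Shift 5→Cruz, Shift 6→Leclerc+Diallo, Shift 7→Leclerc.
Total: 105 + 110 + 90 + 105 + 110 + 90 + 110 + 95 + 130 + 95 = $1040.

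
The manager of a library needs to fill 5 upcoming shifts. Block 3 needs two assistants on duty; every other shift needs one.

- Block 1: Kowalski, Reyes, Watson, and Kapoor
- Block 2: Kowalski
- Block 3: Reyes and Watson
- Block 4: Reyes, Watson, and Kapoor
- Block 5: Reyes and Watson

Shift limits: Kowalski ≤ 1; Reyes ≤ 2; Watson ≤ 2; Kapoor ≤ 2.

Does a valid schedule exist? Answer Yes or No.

Block 2 can only be covered by Kowalski, so that assignment is forced.
Block 3 can only be covered by Reyes and Watson, so that assignment is forced.
One valid schedule: Block 1→Kapoor, Block 2→Kowalski, Block 3→Reyes+Watson, Block 4→Watson, Block 5→Reyes.
Loads: Kowalski 1/1, Reyes 2/2, Watson 2/2, Kapoor 1/2 — all within limits.

Yes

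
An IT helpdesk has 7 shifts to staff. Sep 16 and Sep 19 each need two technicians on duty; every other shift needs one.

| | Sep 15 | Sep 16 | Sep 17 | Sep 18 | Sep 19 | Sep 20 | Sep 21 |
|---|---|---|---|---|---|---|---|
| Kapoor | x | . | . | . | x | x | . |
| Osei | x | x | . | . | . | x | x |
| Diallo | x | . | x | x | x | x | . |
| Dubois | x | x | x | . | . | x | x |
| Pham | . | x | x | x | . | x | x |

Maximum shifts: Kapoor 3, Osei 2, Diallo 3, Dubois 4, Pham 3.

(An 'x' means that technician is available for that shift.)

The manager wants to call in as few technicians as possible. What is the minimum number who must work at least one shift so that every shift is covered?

9 slots to fill and no one can take more than 4, so at least ⌈9/4⌉ = 3 technicians are needed.
Shifts {Sep 16, Sep 19} need 4 slots, but among the technicians available for them (Kapoor, Osei, Diallo, Dubois, and Pham) any 3 together supply at most 3. So 3 technicians are not enough.
Kapoor, Osei, Diallo, and Dubois alone can cover everything: Sep 15→Kapoor, Sep 16→Osei+Dubois, Sep 17→Diallo, Sep 18→Diallo, Sep 19→Kapoor+Diallo, Sep 20→Kapoor, Sep 21→Osei.

4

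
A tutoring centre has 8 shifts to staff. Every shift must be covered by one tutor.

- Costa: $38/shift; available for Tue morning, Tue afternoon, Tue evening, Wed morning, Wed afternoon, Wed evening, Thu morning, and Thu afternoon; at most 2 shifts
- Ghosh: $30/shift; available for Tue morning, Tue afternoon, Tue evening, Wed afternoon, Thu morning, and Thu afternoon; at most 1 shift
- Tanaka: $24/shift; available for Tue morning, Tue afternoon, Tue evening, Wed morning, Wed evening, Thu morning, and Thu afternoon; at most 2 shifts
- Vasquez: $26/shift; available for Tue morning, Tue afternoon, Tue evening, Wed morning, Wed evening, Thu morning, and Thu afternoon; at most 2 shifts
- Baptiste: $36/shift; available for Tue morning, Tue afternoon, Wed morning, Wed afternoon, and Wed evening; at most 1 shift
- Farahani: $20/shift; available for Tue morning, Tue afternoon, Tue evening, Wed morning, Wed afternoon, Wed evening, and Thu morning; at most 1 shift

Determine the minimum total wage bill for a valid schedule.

Picking the cheapest available tutor for each shift independently would cost $164, but that ignores the shift limits.
An optimal schedule: Tue morning→Baptiste, Tue afternoon→Costa, Tue evening→Tanaka, Wed morning→Vasquez, Wed afternoon→Farahani, Wed evening→Vasquez, Thu morning→Ghosh, Thu afternoon→Tanaka.
Total: 36 + 38 + 24 + 26 + 20 + 26 + 30 + 24 = $224.

$224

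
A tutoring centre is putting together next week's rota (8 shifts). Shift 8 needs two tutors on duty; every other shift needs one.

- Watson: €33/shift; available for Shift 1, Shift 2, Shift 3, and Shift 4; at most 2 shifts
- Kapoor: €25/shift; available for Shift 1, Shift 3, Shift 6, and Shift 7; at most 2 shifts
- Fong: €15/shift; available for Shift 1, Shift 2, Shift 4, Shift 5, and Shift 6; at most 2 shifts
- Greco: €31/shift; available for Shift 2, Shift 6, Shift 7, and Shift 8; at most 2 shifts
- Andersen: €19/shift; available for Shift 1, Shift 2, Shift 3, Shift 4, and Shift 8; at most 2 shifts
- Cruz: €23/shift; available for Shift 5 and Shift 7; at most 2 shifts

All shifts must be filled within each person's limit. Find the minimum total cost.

€195

Shift 8 can only be covered by Greco and Andersen, so that assignment is forced.
Picking the cheapest available tutor for each shift independently would cost €167, but that ignores the shift limits.
An optimal schedule: Shift 1→Kapoor, Shift 2→Fong, Shift 3→Andersen, Shift 4→Fong, Shift 5→Cruz, Shift 6→Kapoor, Shift 7→Cruz, Shift 8→Andersen+Greco.
Total: 25 + 15 + 19 + 15 + 23 + 25 + 23 + 19 + 31 = €195.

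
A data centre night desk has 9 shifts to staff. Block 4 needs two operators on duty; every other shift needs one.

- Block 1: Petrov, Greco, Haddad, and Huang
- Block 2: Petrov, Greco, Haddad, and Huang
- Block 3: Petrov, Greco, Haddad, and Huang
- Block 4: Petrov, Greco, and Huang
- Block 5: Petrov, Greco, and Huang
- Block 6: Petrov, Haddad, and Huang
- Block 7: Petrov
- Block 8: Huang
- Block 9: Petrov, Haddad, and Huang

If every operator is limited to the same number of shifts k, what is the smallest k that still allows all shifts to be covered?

With 4 operators and 10 worker-slots to fill, someone must work at least ⌈10/4⌉ = 3 shifts, so k ≥ 3.
k = 3 works: Block 1→Greco, Block 2→Greco, Block 3→Haddad, Block 4→Petrov+Greco, Block 5→Petrov, Block 6→Haddad, Block 7→Petrov, Block 8→Huang, Block 9→Haddad.
Loads: Petrov 3, Greco 3, Haddad 3, Huang 1 — all ≤ 3.

3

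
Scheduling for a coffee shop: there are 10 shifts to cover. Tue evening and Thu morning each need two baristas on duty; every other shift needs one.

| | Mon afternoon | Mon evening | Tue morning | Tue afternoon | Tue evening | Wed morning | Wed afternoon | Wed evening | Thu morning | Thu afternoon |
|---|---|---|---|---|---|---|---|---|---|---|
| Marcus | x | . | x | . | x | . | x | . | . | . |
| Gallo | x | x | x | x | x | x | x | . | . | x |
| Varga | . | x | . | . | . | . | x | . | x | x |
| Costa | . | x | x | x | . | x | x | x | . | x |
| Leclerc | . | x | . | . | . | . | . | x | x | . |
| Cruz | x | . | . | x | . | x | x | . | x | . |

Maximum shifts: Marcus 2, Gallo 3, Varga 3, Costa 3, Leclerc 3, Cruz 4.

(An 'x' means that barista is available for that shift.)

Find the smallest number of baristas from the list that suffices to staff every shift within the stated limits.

4

12 slots to fill and no one can take more than 4, so at least ⌈12/4⌉ = 3 baristas are needed.
Any 3 baristas together have capacity at most 4+3+3 = 10 < 12 slots, so 3 can never suffice.
Marcus, Gallo, Leclerc, and Cruz alone can cover everything: Mon afternoon→Cruz, Mon evening→Leclerc, Tue morning→Marcus, Tue afternoon→Gallo, Tue evening→Marcus+Gallo, Wed morning→Cruz, Wed afternoon→Cruz, Wed evening→Leclerc, Thu morning→Leclerc+Cruz, Thu afternoon→Gallo.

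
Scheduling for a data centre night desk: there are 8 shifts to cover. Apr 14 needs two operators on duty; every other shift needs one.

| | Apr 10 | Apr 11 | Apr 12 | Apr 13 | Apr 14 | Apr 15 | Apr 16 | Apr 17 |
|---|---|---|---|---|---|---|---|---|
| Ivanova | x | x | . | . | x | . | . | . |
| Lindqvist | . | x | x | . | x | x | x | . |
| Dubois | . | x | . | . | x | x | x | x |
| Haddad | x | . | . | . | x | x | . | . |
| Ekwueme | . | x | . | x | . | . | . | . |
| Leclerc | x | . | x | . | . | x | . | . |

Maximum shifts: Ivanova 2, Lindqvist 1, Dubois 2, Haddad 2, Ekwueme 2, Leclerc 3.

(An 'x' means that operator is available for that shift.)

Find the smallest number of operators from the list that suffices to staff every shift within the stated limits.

9 slots to fill and no one can take more than 3, so at least ⌈9/3⌉ = 3 operators are needed.
No set of 4 operators can cover every shift (each such set leaves at least one shift with no one available or exceeds a cap).
Ivanova, Lindqvist, Dubois, Haddad, and Ekwueme alone can cover everything: Apr 10→Ivanova, Apr 11→Ekwueme, Apr 12→Lindqvist, Apr 13→Ekwueme, Apr 14→Ivanova+Haddad, Apr 15→Haddad, Apr 16→Dubois, Apr 17→Dubois.

5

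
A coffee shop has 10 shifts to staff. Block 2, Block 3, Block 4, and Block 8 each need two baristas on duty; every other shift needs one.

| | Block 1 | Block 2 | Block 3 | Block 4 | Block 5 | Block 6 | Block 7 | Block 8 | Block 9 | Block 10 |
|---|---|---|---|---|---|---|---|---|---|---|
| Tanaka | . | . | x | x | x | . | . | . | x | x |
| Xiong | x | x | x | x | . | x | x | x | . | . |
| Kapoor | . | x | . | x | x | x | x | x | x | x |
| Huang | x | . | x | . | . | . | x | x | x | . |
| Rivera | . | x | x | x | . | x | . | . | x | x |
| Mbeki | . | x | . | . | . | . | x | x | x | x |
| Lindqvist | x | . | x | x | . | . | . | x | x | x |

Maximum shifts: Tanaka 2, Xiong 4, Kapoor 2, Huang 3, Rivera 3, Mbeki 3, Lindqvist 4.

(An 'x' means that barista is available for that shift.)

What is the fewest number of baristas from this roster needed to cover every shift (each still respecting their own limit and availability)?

14 slots to fill and no one can take more than 4, so at least ⌈14/4⌉ = 4 baristas are needed.
No set of 4 baristas can cover every shift (each such set leaves at least one shift with no one available or exceeds a cap).
Tanaka, Xiong, Kapoor, Huang, and Rivera alone can cover everything: Block 1→Xiong, Block 2→Xiong+Kapoor, Block 3→Huang+Rivera, Block 4→Tanaka+Rivera, Block 5→Tanaka, Block 6→Xiong, Block 7→Xiong, Block 8→Kapoor+Huang, Block 9→Huang, Block 10→Rivera.

5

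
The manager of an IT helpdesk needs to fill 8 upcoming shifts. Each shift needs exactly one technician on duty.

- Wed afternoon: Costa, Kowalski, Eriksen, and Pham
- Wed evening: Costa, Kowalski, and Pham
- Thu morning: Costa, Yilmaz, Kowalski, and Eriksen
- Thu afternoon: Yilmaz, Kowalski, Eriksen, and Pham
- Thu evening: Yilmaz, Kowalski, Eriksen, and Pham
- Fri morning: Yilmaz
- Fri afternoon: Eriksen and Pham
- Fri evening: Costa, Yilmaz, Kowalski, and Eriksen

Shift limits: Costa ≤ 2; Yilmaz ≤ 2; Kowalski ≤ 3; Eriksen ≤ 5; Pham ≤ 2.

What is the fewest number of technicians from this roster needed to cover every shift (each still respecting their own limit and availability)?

3

8 slots to fill and no one can take more than 5, so at least ⌈8/5⌉ = 2 technicians are needed.
No set of 2 technicians can cover every shift (each such set leaves at least one shift with no one available or exceeds a cap).
Costa, Yilmaz, and Eriksen alone can cover everything: Wed afternoon→Costa, Wed evening→Costa, Thu morning→Eriksen, Thu afternoon→Yilmaz, Thu evening→Eriksen, Fri morning→Yilmaz, Fri afternoon→Eriksen, Fri evening→Eriksen.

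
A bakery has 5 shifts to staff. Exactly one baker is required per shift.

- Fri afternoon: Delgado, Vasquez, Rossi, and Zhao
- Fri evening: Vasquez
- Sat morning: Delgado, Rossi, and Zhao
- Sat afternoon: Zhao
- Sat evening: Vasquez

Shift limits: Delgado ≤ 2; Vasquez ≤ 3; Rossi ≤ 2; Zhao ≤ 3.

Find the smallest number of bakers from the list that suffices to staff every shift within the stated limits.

2

5 slots to fill and no one can take more than 3, so at least ⌈5/3⌉ = 2 bakers are needed.
Vasquez and Zhao alone can cover everything: Fri afternoon→Vasquez, Fri evening→Vasquez, Sat morning→Zhao, Sat afternoon→Zhao, Sat evening→Vasquez.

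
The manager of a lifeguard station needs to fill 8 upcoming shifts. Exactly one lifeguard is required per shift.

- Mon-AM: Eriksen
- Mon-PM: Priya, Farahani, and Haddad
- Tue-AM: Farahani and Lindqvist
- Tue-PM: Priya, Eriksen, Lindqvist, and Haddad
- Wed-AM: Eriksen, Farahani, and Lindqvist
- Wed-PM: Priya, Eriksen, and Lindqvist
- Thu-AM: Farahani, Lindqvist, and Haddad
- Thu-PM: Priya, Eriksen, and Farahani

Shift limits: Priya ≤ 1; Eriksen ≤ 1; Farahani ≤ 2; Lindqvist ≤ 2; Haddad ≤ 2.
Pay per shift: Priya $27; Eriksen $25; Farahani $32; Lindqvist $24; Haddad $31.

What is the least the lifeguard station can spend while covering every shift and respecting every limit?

Mon-AM can only be covered by Eriksen, so that assignment is forced.
Picking the cheapest available lifeguard for each shift independently would cost $197, but that ignores the shift limits.
An optimal schedule: Mon-AM→Eriksen, Mon-PM→Priya, Tue-AM→Farahani, Tue-PM→Haddad, Wed-AM→Lindqvist, Wed-PM→Lindqvist, Thu-AM→Haddad, Thu-PM→Farahani.
Total: 25 + 27 + 32 + 31 + 24 + 24 + 31 + 32 = $226.

$226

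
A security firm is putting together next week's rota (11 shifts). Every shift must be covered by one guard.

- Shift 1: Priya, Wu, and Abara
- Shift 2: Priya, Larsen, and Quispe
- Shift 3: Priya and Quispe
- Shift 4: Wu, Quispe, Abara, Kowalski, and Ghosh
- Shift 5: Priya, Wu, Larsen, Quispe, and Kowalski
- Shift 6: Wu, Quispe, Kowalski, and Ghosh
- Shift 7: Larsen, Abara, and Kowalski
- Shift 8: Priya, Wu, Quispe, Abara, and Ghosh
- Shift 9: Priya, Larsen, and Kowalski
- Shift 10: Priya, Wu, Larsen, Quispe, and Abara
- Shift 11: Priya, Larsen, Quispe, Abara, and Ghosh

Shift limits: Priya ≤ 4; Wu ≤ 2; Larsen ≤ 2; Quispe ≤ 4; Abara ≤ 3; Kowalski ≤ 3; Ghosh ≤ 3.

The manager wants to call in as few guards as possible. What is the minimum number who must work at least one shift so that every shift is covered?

3

11 slots to fill and no one can take more than 4, so at least ⌈11/4⌉ = 3 guards are needed.
Priya, Quispe, and Abara alone can cover everything: Shift 1→Priya, Shift 2→Priya, Shift 3→Priya, Shift 4→Quispe, Shift 5→Quispe, Shift 6→Quispe, Shift 7→Abara, Shift 8→Quispe, Shift 9→Priya, Shift 10→Abara, Shift 11→Abara.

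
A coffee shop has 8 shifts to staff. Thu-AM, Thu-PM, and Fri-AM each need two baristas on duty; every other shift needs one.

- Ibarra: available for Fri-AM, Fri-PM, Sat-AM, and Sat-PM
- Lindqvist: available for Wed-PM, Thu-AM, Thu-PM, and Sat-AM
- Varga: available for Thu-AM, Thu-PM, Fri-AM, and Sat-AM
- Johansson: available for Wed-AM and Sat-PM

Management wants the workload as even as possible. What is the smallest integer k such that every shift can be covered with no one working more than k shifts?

With 4 baristas and 11 worker-slots to fill, someone must work at least ⌈11/4⌉ = 3 shifts, so k ≥ 3.
k = 3 works: Wed-AM→Johansson, Wed-PM→Lindqvist, Thu-AM→Lindqvist+Varga, Thu-PM→Lindqvist+Varga, Fri-AM→Ibarra+Varga, Fri-PM→Ibarra, Sat-AM→Ibarra, Sat-PM→Johansson.
Loads: Ibarra 3, Lindqvist 3, Varga 3, Johansson 2 — all ≤ 3.

3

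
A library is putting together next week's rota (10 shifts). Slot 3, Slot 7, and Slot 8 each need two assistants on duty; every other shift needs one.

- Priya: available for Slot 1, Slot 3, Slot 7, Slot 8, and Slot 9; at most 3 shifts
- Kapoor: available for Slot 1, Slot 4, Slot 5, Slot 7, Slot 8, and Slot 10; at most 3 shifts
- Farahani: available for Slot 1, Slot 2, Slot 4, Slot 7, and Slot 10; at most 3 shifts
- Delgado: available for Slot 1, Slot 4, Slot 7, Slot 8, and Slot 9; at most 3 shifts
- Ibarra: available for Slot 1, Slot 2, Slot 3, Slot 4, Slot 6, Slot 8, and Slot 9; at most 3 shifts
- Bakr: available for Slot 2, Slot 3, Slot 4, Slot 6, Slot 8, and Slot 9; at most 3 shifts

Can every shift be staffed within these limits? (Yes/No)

Yes

Slot 5 can only be covered by Kapoor, so that assignment is forced.
One valid schedule: Slot 1→Priya, Slot 2→Farahani, Slot 3→Priya+Ibarra, Slot 4→Kapoor, Slot 5→Kapoor, Slot 6→Ibarra, Slot 7→Farahani+Delgado, Slot 8→Delgado+Ibarra, Slot 9→Priya, Slot 10→Kapoor.
Loads: Priya 3/3, Kapoor 3/3, Farahani 2/3, Delgado 2/3, Ibarra 3/3, Bakr 0/3 — all within limits.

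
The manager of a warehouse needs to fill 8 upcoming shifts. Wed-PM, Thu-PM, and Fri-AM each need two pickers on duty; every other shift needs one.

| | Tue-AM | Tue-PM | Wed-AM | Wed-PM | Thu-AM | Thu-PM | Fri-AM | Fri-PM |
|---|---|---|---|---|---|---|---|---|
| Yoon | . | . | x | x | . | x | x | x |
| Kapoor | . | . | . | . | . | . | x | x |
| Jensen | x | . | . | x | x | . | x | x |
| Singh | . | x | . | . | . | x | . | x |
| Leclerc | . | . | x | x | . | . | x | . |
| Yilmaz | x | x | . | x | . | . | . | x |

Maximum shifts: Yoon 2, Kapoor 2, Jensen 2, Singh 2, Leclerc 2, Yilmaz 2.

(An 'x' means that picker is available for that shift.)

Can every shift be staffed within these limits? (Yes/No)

Yes

Thu-AM can only be covered by Jensen, so that assignment is forced.
Thu-PM can only be covered by Yoon and Singh, so that assignment is forced.
One valid schedule: Tue-AM→Jensen, Tue-PM→Singh, Wed-AM→Yoon, Wed-PM→Leclerc+Yilmaz, Thu-AM→Jensen, Thu-PM→Yoon+Singh, Fri-AM→Kapoor+Leclerc, Fri-PM→Kapoor.
Loads: Yoon 2/2, Kapoor 2/2, Jensen 2/2, Singh 2/2, Leclerc 2/2, Yilmaz 1/2 — all within limits.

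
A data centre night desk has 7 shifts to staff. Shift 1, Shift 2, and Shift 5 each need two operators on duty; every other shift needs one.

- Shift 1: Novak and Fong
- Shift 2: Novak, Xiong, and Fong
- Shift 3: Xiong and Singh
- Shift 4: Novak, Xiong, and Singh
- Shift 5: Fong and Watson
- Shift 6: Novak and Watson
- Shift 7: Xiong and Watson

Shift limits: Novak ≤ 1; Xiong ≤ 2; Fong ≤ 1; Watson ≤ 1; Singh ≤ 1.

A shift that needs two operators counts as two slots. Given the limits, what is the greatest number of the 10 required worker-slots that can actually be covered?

Total capacity across all operators is 1+2+1+1+1 = 6, and 10 slots are needed, so at most 6 can be filled.
An assignment achieving 6: Shift 1→Novak+Fong, Shift 3→Xiong, Shift 4→Singh, Shift 5→Watson, Shift 7→Xiong.
Loads: Novak 1/1, Xiong 2/2, Fong 1/1, Watson 1/1, Singh 1/1.

6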